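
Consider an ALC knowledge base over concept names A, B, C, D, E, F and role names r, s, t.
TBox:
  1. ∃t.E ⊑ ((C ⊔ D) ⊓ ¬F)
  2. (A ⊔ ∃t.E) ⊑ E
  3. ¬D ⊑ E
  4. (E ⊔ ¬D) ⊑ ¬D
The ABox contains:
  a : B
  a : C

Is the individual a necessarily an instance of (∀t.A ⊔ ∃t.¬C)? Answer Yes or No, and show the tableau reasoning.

No

1. a : (∀t.A ⊔ ∃t.¬C)?  L(a) = {B, C} ∪ {(∃t.¬A ⊓ ∀t.C)}
   open: L(a) ⊇ {B, C, D, ¬A, ¬E, …} (+ ∃-successors) — a ∉ (∀t.A ⊔ ∃t.¬C) possible
2. Hence a : (∀t.A ⊔ ∃t.¬C): not entailed.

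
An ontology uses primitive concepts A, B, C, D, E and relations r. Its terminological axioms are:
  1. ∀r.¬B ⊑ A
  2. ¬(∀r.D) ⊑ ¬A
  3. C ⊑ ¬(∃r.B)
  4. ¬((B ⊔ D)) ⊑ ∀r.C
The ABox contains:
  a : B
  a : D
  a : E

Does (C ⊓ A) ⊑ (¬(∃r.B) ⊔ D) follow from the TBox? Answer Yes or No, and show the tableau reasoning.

Yes

1. (C ⊓ A) ⊑ (¬(∃r.B) ⊔ D)  ⇔  ((C ⊓ A) ⊓ (∃r.B ⊓ ¬D)) unsat w.r.t. T
   all branches close; clash {A, ¬A} at x₀
2. Hence (C ⊓ A) ⊑ (¬(∃r.B) ⊔ D): entailed.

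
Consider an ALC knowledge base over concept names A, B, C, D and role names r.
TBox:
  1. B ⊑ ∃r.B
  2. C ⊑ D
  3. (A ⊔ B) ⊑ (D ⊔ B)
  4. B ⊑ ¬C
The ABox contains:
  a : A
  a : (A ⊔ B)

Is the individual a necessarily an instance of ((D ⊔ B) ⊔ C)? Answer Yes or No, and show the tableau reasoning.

1. a : ((D ⊔ B) ⊔ C)?  L(a) = {A, (A ⊔ B)} ∪ {((¬D ⊓ ¬B) ⊓ ¬C)}
   clash {B, ¬B} at a — a ∈ ((D ⊔ B) ⊔ C)
2. Hence a : ((D ⊔ B) ⊔ C): entailed.

Yes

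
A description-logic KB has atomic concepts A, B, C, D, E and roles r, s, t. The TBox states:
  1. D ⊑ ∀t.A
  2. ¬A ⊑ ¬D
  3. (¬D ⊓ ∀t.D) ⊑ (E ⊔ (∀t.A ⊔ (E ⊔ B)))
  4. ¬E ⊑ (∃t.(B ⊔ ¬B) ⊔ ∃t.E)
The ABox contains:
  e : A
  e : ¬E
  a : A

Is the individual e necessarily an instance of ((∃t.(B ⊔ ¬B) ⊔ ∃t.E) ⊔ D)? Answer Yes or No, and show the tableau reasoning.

1. e : ((∃t.(B ⊔ ¬B) ⊔ ∃t.E) ⊔ D)?  L(e) = {A, ¬E} ∪ {((∀t.(¬B ⊓ B) ⊓ ∀t.¬E) ⊓ ¬D)}
   clash {B, ¬B} at an ∃-successor — e ∈ ((∃t.(B ⊔ ¬B) ⊔ ∃t.E) ⊔ D)
2. Hence e : ((∃t.(B ⊔ ¬B) ⊔ ∃t.E) ⊔ D): entailed.

Yes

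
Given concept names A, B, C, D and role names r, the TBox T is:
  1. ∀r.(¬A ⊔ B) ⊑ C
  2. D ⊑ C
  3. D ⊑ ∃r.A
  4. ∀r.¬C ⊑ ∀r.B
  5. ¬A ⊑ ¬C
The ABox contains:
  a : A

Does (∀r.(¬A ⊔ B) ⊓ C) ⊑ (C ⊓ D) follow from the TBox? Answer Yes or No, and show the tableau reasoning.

1. (∀r.(¬A ⊔ B) ⊓ C) ⊑ (C ⊓ D)  ⇔  ((∀r.(¬A ⊔ B) ⊓ C) ⊓ (¬C ⊔ ¬D)) unsat w.r.t. T
   open: L(x₀) ⊇ {A, C, ¬D, ∀r.(¬A ⊔ B), ∃r.C} (+ ∃-successors)
2. Hence (∀r.(¬A ⊔ B) ⊓ C) ⊑ (C ⊓ D): not entailed.

No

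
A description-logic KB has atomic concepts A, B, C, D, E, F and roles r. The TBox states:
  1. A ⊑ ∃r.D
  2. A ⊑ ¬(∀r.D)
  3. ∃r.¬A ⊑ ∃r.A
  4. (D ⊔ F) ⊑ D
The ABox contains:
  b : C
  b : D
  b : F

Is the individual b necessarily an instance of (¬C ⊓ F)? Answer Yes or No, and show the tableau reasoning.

No

1. b : (¬C ⊓ F)?  L(b) = {C, D, F} ∪ {(C ⊔ ¬F)}
   open: L(b) ⊇ {C, D, F, ¬A, ∀r.A} — b ∉ (¬C ⊓ F) possible
2. Hence b : (¬C ⊓ F): not entailed.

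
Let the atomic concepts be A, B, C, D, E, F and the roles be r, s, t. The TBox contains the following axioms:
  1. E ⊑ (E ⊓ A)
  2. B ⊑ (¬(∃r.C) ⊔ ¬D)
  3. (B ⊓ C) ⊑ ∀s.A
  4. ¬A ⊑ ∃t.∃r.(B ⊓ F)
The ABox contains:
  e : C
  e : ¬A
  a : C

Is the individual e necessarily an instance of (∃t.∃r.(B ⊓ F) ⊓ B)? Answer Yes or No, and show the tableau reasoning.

1. e : (∃t.∃r.(B ⊓ F) ⊓ B)?  L(e) = {C, ¬A} ∪ {(∀t.∀r.(¬B ⊔ ¬F) ⊔ ¬B)}
   apply at e: ¬A⊑∃t.∃r.(B ⊓ F)
   open: L(e) ⊇ {C, ¬A, ¬B, ¬E, ∃t.∃r.(B ⊓ F)} (+ ∃-successors) — e ∉ (∃t.∃r.(B ⊓ F) ⊓ B) possible
2. Hence e : (∃t.∃r.(B ⊓ F) ⊓ B): not entailed.

No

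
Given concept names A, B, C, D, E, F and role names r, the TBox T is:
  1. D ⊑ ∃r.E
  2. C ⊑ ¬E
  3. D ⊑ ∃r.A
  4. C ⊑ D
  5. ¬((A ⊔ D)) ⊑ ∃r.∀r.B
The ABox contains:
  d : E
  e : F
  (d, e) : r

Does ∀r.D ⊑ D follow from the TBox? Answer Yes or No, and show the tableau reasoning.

No

1. ∀r.D ⊑ D  ⇔  (∀r.D ⊓ ¬D) unsat w.r.t. T
   open: L(x₀) ⊇ {A, ¬C, ¬D, ∀r.D}
2. Hence ∀r.D ⊑ D: not entailed.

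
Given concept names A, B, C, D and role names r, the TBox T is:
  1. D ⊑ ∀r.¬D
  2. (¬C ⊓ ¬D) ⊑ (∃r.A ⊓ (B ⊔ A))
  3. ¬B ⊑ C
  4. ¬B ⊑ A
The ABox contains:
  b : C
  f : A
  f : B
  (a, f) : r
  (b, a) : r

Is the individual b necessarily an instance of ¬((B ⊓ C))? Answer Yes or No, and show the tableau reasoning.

No

1. b : ¬((B ⊓ C))?  L(b) = {C} ∪ {(B ⊓ C)}
   open: L(b) ⊇ {B, C, ¬D} — b ∉ ¬((B ⊓ C)) possible
2. Hence b : ¬((B ⊓ C)): not entailed.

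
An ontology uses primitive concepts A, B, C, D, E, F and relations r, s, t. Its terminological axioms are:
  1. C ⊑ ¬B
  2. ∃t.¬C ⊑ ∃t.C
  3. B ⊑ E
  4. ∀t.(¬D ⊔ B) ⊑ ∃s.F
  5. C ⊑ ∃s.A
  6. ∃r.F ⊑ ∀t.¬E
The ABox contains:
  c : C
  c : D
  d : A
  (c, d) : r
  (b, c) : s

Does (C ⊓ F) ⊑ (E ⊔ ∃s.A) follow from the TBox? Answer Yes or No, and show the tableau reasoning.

Yes

1. (C ⊓ F) ⊑ (E ⊔ ∃s.A)  ⇔  ((C ⊓ F) ⊓ (¬E ⊓ ∀s.¬A)) unsat w.r.t. T
   all branches close; clash {E, ¬E} at x₀
2. Hence (C ⊓ F) ⊑ (E ⊔ ∃s.A): entailed.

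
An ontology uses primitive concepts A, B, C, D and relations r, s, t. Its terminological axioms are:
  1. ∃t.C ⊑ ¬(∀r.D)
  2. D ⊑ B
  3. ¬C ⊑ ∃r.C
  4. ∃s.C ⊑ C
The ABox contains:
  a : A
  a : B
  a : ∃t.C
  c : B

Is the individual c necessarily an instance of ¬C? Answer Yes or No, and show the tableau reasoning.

No

1. c : ¬C?  L(c) = {B} ∪ {C}
   open: L(c) ⊇ {B, C, ∀t.¬C} — c ∉ ¬C possible
2. Hence c : ¬C: not entailed.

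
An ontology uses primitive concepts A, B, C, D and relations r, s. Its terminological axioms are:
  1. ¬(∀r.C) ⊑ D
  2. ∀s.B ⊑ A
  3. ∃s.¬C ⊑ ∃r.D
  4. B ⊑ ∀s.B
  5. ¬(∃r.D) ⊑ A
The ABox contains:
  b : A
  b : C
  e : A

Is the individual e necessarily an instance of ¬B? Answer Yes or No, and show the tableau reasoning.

1. e : ¬B?  L(e) = {A} ∪ {B}
   apply at e: B⊑∀s.B
   open: L(e) ⊇ {A, B, ∀r.C, ∀s.B, ∀s.C} — e ∉ ¬B possible
2. Hence e : ¬B: not entailed.

No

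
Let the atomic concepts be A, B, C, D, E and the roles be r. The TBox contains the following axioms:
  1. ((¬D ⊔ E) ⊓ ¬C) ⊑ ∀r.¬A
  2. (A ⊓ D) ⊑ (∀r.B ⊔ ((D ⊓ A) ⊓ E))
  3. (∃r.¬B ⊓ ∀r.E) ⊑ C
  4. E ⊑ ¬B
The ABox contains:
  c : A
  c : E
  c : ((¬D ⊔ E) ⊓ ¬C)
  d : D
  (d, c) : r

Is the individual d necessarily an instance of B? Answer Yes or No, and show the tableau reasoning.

1. d : B?  L(d) = {D} ∪ {¬B}
   open: L(d) ⊇ {D, ¬A, ¬B, ¬E, ∃r.¬E} (+ ∃-successors) — d ∉ B possible
2. Hence d : B: not entailed.

No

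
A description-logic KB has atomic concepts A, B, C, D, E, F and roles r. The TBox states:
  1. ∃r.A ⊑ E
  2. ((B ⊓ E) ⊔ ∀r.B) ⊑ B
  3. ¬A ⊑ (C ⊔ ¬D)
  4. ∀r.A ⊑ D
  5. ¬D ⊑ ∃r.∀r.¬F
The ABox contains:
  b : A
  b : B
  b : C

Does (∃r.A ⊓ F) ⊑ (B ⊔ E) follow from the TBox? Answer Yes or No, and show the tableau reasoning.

Yes

1. (∃r.A ⊓ F) ⊑ (B ⊔ E)  ⇔  ((∃r.A ⊓ F) ⊓ (¬B ⊓ ¬E)) unsat w.r.t. T
   all branches close; clash {E, ¬E} at x₀
2. Hence (∃r.A ⊓ F) ⊑ (B ⊔ E): entailed.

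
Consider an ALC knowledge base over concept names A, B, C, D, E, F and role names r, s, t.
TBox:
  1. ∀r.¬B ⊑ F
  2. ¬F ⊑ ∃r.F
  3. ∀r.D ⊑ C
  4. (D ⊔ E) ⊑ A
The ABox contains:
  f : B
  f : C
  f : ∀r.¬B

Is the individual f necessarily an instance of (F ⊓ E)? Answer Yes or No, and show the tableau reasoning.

1. f : (F ⊓ E)?  L(f) = {B, C, ∀r.¬B} ∪ {(¬F ⊔ ¬E)}
   apply at f: ∀r.¬B⊑F
   open: L(f) ⊇ {B, C, F, ¬D, ¬E, …} — f ∉ (F ⊓ E) possible
2. Hence f : (F ⊓ E): not entailed.

No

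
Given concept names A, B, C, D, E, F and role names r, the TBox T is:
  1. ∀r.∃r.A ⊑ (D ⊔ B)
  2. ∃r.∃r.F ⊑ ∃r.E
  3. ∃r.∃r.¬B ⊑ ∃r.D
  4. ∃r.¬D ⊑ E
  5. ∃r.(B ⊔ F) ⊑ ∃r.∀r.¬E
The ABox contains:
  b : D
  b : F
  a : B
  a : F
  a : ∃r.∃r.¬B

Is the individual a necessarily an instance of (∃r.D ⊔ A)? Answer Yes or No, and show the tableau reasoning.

Yes

1. a : (∃r.D ⊔ A)?  L(a) = {B, F, ∃r.∃r.¬B} ∪ {(∀r.¬D ⊓ ¬A)}
   clash {D, ¬D} at an ∃-successor — a ∈ (∃r.D ⊔ A)
2. Hence a : (∃r.D ⊔ A): entailed.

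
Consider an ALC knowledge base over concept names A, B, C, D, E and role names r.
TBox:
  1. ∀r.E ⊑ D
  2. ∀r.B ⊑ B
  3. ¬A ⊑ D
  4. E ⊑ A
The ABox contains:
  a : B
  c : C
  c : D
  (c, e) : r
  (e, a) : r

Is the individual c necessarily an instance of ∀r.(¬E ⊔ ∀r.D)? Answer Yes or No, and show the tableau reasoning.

No

1. c : ∀r.(¬E ⊔ ∀r.D)?  L(c) = {C, D} ∪ {∃r.(E ⊓ ∃r.¬D)}
   open: L(c) ⊇ {C, D, ¬E, ∃r.(E ⊓ ∃r.¬D), ∃r.¬B} (+ ∃-successors) — c ∉ ∀r.(¬E ⊔ ∀r.D) possible
2. Hence c : ∀r.(¬E ⊔ ∀r.D): not entailed.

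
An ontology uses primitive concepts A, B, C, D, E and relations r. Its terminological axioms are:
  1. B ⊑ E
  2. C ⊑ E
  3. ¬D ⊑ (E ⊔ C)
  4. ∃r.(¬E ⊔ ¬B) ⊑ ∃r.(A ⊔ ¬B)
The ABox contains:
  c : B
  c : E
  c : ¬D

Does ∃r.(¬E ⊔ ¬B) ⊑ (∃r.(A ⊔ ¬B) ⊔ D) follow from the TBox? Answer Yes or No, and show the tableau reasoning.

Yes

1. ∃r.(¬E ⊔ ¬B) ⊑ (∃r.(A ⊔ ¬B) ⊔ D)  ⇔  (∃r.(¬E ⊔ ¬B) ⊓ (∀r.(¬A ⊓ B) ⊓ ¬D)) unsat w.r.t. T
   all branches close; clash {B, ¬B} at an ∃-successor
2. Hence ∃r.(¬E ⊔ ¬B) ⊑ (∃r.(A ⊔ ¬B) ⊔ D): entailed.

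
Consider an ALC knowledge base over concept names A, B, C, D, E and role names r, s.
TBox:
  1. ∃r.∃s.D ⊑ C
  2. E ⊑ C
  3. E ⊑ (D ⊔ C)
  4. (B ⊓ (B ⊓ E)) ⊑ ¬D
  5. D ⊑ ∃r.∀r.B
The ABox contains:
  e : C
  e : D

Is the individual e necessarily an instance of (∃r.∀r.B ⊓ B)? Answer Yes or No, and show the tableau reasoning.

No

1. e : (∃r.∀r.B ⊓ B)?  L(e) = {C, D} ∪ {(∀r.∃r.¬B ⊔ ¬B)}
   apply at e: D⊑∃r.∀r.B
   open: L(e) ⊇ {C, D, ¬B, ¬E, ∃r.∀r.B} (+ ∃-successors) — e ∉ (∃r.∀r.B ⊓ B) possible
2. Hence e : (∃r.∀r.B ⊓ B): not entailed.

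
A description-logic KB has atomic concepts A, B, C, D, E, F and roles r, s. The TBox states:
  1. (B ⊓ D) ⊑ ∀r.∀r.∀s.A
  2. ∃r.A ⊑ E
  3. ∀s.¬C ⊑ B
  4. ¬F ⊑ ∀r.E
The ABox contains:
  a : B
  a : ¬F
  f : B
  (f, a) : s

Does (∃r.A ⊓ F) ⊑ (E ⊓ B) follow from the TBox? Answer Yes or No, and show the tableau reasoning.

No

1. (∃r.A ⊓ F) ⊑ (E ⊓ B)  ⇔  ((∃r.A ⊓ F) ⊓ (¬E ⊔ ¬B)) unsat w.r.t. T
   apply at x₀: ∃r.A⊑E
   open: L(x₀) ⊇ {E, F, ¬B, ∃r.A, ∃s.C} (+ ∃-successors)
2. Hence (∃r.A ⊓ F) ⊑ (E ⊓ B): not entailed.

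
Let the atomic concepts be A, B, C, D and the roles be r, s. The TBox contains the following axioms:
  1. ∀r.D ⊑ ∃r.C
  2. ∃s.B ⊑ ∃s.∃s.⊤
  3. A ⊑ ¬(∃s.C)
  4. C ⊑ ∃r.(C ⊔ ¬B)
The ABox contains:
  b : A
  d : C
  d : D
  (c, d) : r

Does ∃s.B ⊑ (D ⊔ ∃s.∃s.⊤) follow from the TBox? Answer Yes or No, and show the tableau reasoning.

1. ∃s.B ⊑ (D ⊔ ∃s.∃s.⊤)  ⇔  (∃s.B ⊓ (¬D ⊓ ∀s.∀s.⊥)) unsat w.r.t. T
   all branches close; clash ⊥ at an ∃-successor
2. Hence ∃s.B ⊑ (D ⊔ ∃s.∃s.⊤): entailed.

Yes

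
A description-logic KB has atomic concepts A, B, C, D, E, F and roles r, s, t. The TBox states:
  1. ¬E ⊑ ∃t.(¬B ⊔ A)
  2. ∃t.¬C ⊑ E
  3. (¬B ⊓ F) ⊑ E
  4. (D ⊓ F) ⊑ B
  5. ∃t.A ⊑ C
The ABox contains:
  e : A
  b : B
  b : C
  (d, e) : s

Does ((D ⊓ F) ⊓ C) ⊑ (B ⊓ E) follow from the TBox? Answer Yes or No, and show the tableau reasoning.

No

1. ((D ⊓ F) ⊓ C) ⊑ (B ⊓ E)  ⇔  (((D ⊓ F) ⊓ C) ⊓ (¬B ⊔ ¬E)) unsat w.r.t. T
   apply at x₀: (D ⊓ F)⊑B
   open: L(x₀) ⊇ {B, C, D, F, ¬E, …} (+ ∃-successors)
2. Hence ((D ⊓ F) ⊓ C) ⊑ (B ⊓ E): not entailed.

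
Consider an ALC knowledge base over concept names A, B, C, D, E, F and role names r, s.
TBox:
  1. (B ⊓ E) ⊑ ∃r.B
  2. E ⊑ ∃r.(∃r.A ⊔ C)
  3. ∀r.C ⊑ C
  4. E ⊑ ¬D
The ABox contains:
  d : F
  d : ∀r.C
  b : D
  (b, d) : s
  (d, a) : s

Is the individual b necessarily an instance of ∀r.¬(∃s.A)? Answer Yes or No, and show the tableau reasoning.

1. b : ∀r.¬(∃s.A)?  L(b) = {D} ∪ {∃r.∃s.A}
   open: L(b) ⊇ {D, ¬E, ∃r.¬C, ∃r.∃s.A} (+ ∃-successors) — b ∉ ∀r.¬(∃s.A) possible
2. Hence b : ∀r.¬(∃s.A): not entailed.

No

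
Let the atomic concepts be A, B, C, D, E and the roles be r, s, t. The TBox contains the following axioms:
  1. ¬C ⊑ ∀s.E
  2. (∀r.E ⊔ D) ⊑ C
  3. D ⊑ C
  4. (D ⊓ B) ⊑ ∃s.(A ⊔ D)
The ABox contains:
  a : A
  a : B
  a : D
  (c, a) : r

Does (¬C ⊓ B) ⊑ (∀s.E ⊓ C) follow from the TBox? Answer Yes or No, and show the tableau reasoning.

No

1. (¬C ⊓ B) ⊑ (∀s.E ⊓ C)  ⇔  ((¬C ⊓ B) ⊓ (∃s.¬E ⊔ ¬C)) unsat w.r.t. T
   apply at x₀: ¬C⊑∀s.E
   open: L(x₀) ⊇ {B, ¬C, ¬D, ∀s.E, ∃r.¬E} (+ ∃-successors)
2. Hence (¬C ⊓ B) ⊑ (∀s.E ⊓ C): not entailed.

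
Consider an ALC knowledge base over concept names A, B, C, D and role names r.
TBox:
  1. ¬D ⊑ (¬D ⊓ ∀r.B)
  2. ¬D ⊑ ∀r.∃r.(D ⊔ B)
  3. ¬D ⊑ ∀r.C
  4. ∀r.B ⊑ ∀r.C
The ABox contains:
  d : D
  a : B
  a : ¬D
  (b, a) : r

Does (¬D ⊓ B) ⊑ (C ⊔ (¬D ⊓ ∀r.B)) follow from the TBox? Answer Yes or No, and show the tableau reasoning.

Yes

1. (¬D ⊓ B) ⊑ (C ⊔ (¬D ⊓ ∀r.B))  ⇔  ((¬D ⊓ B) ⊓ (¬C ⊓ (D ⊔ ∃r.¬B))) unsat w.r.t. T
   all branches close; clash {B, ¬B} at an ∃-successor
2. Hence (¬D ⊓ B) ⊑ (C ⊔ (¬D ⊓ ∀r.B)): entailed.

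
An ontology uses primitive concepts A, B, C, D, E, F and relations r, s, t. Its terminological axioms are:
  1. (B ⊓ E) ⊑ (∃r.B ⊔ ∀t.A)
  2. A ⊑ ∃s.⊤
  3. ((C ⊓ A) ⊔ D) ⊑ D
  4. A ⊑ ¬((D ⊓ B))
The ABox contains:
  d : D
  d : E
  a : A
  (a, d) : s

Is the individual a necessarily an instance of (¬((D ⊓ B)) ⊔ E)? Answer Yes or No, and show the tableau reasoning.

1. a : (¬((D ⊓ B)) ⊔ E)?  L(a) = {A} ∪ {((D ⊓ B) ⊓ ¬E)}
   clash {B, ¬B} at a — a ∈ (¬((D ⊓ B)) ⊔ E)
2. Hence a : (¬((D ⊓ B)) ⊔ E): entailed.

Yes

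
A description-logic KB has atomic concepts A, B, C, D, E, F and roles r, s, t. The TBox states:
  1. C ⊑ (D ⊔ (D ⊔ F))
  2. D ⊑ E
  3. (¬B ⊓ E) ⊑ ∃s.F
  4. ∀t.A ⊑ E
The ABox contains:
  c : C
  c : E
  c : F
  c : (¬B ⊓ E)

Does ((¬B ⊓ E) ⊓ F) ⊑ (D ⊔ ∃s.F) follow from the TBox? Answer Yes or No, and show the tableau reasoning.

Yes

1. ((¬B ⊓ E) ⊓ F) ⊑ (D ⊔ ∃s.F)  ⇔  (((¬B ⊓ E) ⊓ F) ⊓ (¬D ⊓ ∀s.¬F)) unsat w.r.t. T
   all branches close; clash {F, ¬F} at an ∃-successor
2. Hence ((¬B ⊓ E) ⊓ F) ⊑ (D ⊔ ∃s.F): entailed.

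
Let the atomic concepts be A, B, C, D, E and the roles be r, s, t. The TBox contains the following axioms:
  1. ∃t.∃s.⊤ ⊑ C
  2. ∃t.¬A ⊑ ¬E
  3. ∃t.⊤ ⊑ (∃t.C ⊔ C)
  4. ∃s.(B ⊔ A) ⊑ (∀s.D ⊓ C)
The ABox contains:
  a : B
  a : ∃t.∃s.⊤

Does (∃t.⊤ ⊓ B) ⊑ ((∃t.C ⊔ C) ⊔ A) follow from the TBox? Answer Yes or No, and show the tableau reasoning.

1. (∃t.⊤ ⊓ B) ⊑ ((∃t.C ⊔ C) ⊔ A)  ⇔  ((∃t.⊤ ⊓ B) ⊓ ((∀t.¬C ⊓ ¬C) ⊓ ¬A)) unsat w.r.t. T
   all branches close; clash {C, ¬C} at x₀
2. Hence (∃t.⊤ ⊓ B) ⊑ ((∃t.C ⊔ C) ⊔ A): entailed.

Yes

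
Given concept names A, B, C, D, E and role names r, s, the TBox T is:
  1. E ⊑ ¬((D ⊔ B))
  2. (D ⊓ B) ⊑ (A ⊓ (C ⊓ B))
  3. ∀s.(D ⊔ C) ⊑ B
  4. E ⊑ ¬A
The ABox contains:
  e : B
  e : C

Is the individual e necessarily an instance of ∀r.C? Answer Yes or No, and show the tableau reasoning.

No

1. e : ∀r.C?  L(e) = {B, C} ∪ {∃r.¬C}
   open: L(e) ⊇ {B, C, ¬D, ¬E, ∃r.¬C} (+ ∃-successors) — e ∉ ∀r.C possible
2. Hence e : ∀r.C: not entailed.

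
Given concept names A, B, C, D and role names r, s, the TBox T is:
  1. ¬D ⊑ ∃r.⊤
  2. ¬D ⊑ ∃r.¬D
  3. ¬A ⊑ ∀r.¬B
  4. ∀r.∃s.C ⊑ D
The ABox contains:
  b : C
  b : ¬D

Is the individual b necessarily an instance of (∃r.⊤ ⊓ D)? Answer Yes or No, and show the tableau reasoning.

1. b : (∃r.⊤ ⊓ D)?  L(b) = {C, ¬D} ∪ {(∀r.⊥ ⊔ ¬D)}
   apply at b: ¬D⊑∃r.⊤; ¬D⊑∃r.¬D
   open: L(b) ⊇ {A, C, ¬D, ∃r.¬D, ∃r.∀s.¬C, …} (+ ∃-successors) — b ∉ (∃r.⊤ ⊓ D) possible
2. Hence b : (∃r.⊤ ⊓ D): not entailed.

No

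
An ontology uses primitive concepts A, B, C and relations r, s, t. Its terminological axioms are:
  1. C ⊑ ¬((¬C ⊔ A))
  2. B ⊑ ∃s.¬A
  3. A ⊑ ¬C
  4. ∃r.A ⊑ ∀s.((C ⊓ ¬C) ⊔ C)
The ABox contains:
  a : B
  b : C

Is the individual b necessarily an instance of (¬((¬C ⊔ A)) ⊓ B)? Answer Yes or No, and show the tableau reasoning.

No

1. b : (¬((¬C ⊔ A)) ⊓ B)?  L(b) = {C} ∪ {((¬C ⊔ A) ⊔ ¬B)}
   apply at b: C⊑¬((¬C ⊔ A))
   open: L(b) ⊇ {C, ¬A, ¬B, ∀r.¬A} — b ∉ (¬((¬C ⊔ A)) ⊓ B) possible
2. Hence b : (¬((¬C ⊔ A)) ⊓ B): not entailed.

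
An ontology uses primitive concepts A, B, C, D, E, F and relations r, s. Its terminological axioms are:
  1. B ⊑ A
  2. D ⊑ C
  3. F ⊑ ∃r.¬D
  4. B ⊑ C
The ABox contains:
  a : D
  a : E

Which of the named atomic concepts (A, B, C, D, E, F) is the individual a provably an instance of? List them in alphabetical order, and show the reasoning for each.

1. a : A?  L(a) = {D, E} ∪ {¬A}
   apply at a: D⊑C
   open: L(a) ⊇ {C, D, E, ¬A, ¬B, …} — a ∉ A possible
2. a : B?  L(a) = {D, E} ∪ {¬B}
   apply at a: D⊑C
   open: L(a) ⊇ {C, D, E, ¬B, ¬F} — a ∉ B possible
3. a : C?  L(a) = {D, E} ∪ {¬C}
   clash {C, ¬C} at a — a ∈ C
4. a : D?  L(a) = {D, E} ∪ {¬D}
   clash {D, ¬D} at a — a ∈ D
5. a : E?  L(a) = {D, E} ∪ {¬E}
   clash {E, ¬E} at a — a ∈ E
6. a : F?  L(a) = {D, E} ∪ {¬F}
   apply at a: D⊑C
   open: L(a) ⊇ {C, D, E, ¬B, ¬F} — a ∉ F possible
7. Entailed for a: {C, D, E}

{C, D, E}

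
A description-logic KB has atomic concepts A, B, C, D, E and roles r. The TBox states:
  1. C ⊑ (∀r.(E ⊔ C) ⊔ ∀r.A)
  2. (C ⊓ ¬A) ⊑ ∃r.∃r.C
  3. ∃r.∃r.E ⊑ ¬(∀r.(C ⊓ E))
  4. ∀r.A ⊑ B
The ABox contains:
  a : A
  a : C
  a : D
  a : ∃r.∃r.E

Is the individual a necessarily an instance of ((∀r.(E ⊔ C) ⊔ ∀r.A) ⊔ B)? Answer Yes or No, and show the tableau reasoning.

Yes

1. a : ((∀r.(E ⊔ C) ⊔ ∀r.A) ⊔ B)?  L(a) = {A, C, D, ∃r.∃r.E} ∪ {((∃r.(¬E ⊓ ¬C) ⊓ ∃r.¬A) ⊓ ¬B)}
   clash {A, ¬A} at an ∃-successor — a ∈ ((∀r.(E ⊔ C) ⊔ ∀r.A) ⊔ B)
2. Hence a : ((∀r.(E ⊔ C) ⊔ ∀r.A) ⊔ B): entailed.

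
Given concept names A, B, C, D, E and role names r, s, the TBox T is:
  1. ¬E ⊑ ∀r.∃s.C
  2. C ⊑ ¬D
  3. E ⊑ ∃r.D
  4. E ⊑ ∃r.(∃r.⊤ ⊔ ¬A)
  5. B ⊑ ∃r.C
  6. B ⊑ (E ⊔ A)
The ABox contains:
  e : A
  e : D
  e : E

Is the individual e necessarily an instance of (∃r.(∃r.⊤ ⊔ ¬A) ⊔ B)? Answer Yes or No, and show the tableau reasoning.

1. e : (∃r.(∃r.⊤ ⊔ ¬A) ⊔ B)?  L(e) = {A, D, E} ∪ {(∀r.(∀r.⊥ ⊓ A) ⊓ ¬B)}
   clash {D, ¬D} at e — e ∈ (∃r.(∃r.⊤ ⊔ ¬A) ⊔ B)
2. Hence e : (∃r.(∃r.⊤ ⊔ ¬A) ⊔ B): entailed.

Yes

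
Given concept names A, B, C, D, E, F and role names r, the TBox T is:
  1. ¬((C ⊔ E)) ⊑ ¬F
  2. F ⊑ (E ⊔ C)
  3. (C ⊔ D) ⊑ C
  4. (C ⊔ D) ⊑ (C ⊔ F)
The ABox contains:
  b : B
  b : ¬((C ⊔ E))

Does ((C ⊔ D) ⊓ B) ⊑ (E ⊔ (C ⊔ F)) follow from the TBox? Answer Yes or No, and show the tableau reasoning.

Yes

1. ((C ⊔ D) ⊓ B) ⊑ (E ⊔ (C ⊔ F))  ⇔  (((C ⊔ D) ⊓ B) ⊓ (¬E ⊓ (¬C ⊓ ¬F))) unsat w.r.t. T
   all branches close; clash {F, ¬F} at x₀
2. Hence ((C ⊔ D) ⊓ B) ⊑ (E ⊔ (C ⊔ F)): entailed.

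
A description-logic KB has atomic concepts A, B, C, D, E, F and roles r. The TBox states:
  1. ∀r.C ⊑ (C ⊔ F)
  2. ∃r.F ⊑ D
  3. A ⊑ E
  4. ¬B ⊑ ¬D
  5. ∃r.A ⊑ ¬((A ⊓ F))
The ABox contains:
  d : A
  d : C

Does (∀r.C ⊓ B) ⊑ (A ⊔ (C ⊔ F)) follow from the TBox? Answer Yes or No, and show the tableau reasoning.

Yes

1. (∀r.C ⊓ B) ⊑ (A ⊔ (C ⊔ F))  ⇔  ((∀r.C ⊓ B) ⊓ (¬A ⊓ (¬C ⊓ ¬F))) unsat w.r.t. T
   all branches close; clash {F, ¬F} at x₀
2. Hence (∀r.C ⊓ B) ⊑ (A ⊔ (C ⊔ F)): entailed.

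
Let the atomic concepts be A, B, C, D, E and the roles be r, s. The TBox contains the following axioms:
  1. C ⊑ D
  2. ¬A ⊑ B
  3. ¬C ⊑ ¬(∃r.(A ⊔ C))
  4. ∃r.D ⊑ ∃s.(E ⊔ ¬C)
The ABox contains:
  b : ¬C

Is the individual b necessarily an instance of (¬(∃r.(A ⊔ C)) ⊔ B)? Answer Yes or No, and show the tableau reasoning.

1. b : (¬(∃r.(A ⊔ C)) ⊔ B)?  L(b) = {¬C} ∪ {(∃r.(A ⊔ C) ⊓ ¬B)}
   clash {B, ¬B} at b — b ∈ (¬(∃r.(A ⊔ C)) ⊔ B)
2. Hence b : (¬(∃r.(A ⊔ C)) ⊔ B): entailed.

Yes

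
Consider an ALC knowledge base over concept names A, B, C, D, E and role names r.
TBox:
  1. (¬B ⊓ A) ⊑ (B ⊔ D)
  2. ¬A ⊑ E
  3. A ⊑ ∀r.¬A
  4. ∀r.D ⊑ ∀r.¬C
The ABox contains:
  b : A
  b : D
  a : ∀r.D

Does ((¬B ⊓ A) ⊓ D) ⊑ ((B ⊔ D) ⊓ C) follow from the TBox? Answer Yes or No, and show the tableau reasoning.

1. ((¬B ⊓ A) ⊓ D) ⊑ ((B ⊔ D) ⊓ C)  ⇔  (((¬B ⊓ A) ⊓ D) ⊓ ((¬B ⊓ ¬D) ⊔ ¬C)) unsat w.r.t. T
   apply at x₀: (¬B ⊓ A)⊑(B ⊔ D); A⊑∀r.¬A
   open: L(x₀) ⊇ {A, D, ¬B, ¬C, ∀r.¬A, …} (+ ∃-successors)
2. Hence ((¬B ⊓ A) ⊓ D) ⊑ ((B ⊔ D) ⊓ C): not entailed.

No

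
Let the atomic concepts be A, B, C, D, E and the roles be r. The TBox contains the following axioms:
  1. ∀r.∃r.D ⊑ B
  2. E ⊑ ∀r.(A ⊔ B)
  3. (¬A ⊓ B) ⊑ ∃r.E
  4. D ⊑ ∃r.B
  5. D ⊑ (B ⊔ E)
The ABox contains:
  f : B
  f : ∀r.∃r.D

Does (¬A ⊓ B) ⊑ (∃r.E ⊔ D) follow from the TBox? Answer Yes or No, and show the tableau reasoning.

1. (¬A ⊓ B) ⊑ (∃r.E ⊔ D)  ⇔  ((¬A ⊓ B) ⊓ (∀r.¬E ⊓ ¬D)) unsat w.r.t. T
   all branches close; clash {E, ¬E} at an ∃-successor
2. Hence (¬A ⊓ B) ⊑ (∃r.E ⊔ D): entailed.

Yes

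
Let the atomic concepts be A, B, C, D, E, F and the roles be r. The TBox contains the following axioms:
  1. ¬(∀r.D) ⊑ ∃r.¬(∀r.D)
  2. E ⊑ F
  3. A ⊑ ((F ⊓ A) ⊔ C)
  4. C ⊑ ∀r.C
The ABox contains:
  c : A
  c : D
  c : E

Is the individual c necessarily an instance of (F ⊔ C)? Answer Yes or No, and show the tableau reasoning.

1. c : (F ⊔ C)?  L(c) = {A, D, E} ∪ {(¬F ⊓ ¬C)}
   clash {F, ¬F} at c — c ∈ (F ⊔ C)
2. Hence c : (F ⊔ C): entailed.

Yes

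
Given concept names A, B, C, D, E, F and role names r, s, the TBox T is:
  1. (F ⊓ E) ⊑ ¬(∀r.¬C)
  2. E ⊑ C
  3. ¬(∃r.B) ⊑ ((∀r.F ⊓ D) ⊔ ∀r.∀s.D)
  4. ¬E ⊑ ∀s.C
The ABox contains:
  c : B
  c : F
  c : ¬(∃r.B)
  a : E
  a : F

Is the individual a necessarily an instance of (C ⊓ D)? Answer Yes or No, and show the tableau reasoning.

No

1. a : (C ⊓ D)?  L(a) = {E, F} ∪ {(¬C ⊔ ¬D)}
   apply at a: E⊑C
   open: L(a) ⊇ {C, E, F, ¬D, ∃r.B, …} (+ ∃-successors) — a ∉ (C ⊓ D) possible
2. Hence a : (C ⊓ D): not entailed.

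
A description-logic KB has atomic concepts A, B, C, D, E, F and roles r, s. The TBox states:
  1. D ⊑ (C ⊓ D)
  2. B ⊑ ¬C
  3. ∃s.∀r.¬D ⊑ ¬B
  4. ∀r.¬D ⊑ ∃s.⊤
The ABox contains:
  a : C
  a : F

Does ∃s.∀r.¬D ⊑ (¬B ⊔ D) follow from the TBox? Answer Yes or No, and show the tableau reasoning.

1. ∃s.∀r.¬D ⊑ (¬B ⊔ D)  ⇔  (∃s.∀r.¬D ⊓ (B ⊓ ¬D)) unsat w.r.t. T
   all branches close; clash {B, ¬B} at x₀
2. Hence ∃s.∀r.¬D ⊑ (¬B ⊔ D): entailed.

Yes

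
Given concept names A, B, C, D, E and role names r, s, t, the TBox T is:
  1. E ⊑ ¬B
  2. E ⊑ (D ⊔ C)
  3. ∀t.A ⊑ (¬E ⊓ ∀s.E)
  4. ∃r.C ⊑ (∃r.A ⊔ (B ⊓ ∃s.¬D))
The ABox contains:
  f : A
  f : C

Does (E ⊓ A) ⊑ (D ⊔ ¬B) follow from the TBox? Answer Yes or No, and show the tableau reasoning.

Yes

1. (E ⊓ A) ⊑ (D ⊔ ¬B)  ⇔  ((E ⊓ A) ⊓ (¬D ⊓ B)) unsat w.r.t. T
   all branches close; clash {B, ¬B} at x₀
2. Hence (E ⊓ A) ⊑ (D ⊔ ¬B): entailed.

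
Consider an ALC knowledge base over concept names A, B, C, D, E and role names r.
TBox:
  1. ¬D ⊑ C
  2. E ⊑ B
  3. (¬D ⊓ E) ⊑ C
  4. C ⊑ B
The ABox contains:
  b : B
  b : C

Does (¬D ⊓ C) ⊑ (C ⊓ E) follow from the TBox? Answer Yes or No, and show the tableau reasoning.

1. (¬D ⊓ C) ⊑ (C ⊓ E)  ⇔  ((¬D ⊓ C) ⊓ (¬C ⊔ ¬E)) unsat w.r.t. T
   apply at x₀: C⊑B
   open: L(x₀) ⊇ {B, C, ¬D, ¬E}
2. Hence (¬D ⊓ C) ⊑ (C ⊓ E): not entailed.

No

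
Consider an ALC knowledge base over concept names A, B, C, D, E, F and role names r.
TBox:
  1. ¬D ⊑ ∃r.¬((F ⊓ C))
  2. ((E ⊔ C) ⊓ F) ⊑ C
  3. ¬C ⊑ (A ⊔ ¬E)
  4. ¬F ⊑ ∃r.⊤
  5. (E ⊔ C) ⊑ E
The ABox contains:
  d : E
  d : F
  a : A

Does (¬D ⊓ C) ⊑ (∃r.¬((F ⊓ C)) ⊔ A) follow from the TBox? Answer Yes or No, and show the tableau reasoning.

Yes

1. (¬D ⊓ C) ⊑ (∃r.¬((F ⊓ C)) ⊔ A)  ⇔  ((¬D ⊓ C) ⊓ (∀r.(F ⊓ C) ⊓ ¬A)) unsat w.r.t. T
   all branches close; clash {C, ¬C} at an ∃-successor
2. Hence (¬D ⊓ C) ⊑ (∃r.¬((F ⊓ C)) ⊔ A): entailed.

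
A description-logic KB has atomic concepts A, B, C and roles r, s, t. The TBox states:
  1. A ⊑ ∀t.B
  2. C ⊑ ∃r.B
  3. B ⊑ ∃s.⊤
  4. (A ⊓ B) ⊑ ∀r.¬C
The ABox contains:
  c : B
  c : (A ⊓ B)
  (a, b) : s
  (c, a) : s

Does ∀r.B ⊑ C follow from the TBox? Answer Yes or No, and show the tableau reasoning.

1. ∀r.B ⊑ C  ⇔  (∀r.B ⊓ ¬C) unsat w.r.t. T
   open: L(x₀) ⊇ {¬A, ¬B, ¬C, ∀r.B}
2. Hence ∀r.B ⊑ C: not entailed.

No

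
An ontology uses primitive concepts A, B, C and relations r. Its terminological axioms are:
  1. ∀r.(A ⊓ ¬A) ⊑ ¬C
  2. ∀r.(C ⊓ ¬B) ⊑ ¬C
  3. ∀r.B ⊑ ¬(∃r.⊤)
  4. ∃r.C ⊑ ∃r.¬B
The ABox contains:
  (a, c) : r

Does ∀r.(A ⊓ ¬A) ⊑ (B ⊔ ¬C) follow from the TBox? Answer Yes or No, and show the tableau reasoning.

Yes

1. ∀r.(A ⊓ ¬A) ⊑ (B ⊔ ¬C)  ⇔  (∀r.(A ⊓ ¬A) ⊓ (¬B ⊓ C)) unsat w.r.t. T
   all branches close; clash {C, ¬C} at x₀
2. Hence ∀r.(A ⊓ ¬A) ⊑ (B ⊔ ¬C): entailed.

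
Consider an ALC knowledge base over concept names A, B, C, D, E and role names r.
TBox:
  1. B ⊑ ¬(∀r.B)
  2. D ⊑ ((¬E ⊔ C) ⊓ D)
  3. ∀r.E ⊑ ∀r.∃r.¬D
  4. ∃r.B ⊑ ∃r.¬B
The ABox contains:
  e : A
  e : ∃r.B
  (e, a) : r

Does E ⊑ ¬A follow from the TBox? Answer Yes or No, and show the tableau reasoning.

1. E ⊑ ¬A  ⇔  (E ⊓ A) unsat w.r.t. T
   open: L(x₀) ⊇ {A, E, ¬B, ¬D, ∀r.¬B, …} (+ ∃-successors)
2. Hence E ⊑ ¬A: not entailed.

No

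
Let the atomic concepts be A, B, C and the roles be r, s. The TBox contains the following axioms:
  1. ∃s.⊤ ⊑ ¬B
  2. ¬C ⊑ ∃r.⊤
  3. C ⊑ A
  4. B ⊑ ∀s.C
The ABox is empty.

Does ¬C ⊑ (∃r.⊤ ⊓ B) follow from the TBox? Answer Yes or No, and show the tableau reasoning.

1. ¬C ⊑ (∃r.⊤ ⊓ B)  ⇔  (¬C ⊓ (∀r.⊥ ⊔ ¬B)) unsat w.r.t. T
   apply at x₀: ¬C⊑∃r.⊤
   open: L(x₀) ⊇ {¬B, ¬C, ∃r.⊤} (+ ∃-successors)
2. Hence ¬C ⊑ (∃r.⊤ ⊓ B): not entailed.

No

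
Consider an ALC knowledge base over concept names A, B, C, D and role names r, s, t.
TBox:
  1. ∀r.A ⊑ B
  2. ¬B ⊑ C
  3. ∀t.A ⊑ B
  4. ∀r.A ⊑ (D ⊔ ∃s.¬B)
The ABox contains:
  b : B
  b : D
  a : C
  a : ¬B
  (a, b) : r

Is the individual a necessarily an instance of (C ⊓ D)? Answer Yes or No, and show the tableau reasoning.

1. a : (C ⊓ D)?  L(a) = {C, ¬B} ∪ {(¬C ⊔ ¬D)}
   open: L(a) ⊇ {C, ¬B, ¬D, ∃r.¬A, ∃t.¬A} (+ ∃-successors) — a ∉ (C ⊓ D) possible
2. Hence a : (C ⊓ D): not entailed.

No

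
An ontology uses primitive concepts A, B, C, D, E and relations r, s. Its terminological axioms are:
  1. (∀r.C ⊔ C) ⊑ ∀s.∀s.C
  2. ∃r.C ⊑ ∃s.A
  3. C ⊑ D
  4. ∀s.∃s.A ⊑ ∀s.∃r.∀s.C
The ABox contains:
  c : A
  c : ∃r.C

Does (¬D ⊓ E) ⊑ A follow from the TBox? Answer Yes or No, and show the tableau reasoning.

No

1. (¬D ⊓ E) ⊑ A  ⇔  ((¬D ⊓ E) ⊓ ¬A) unsat w.r.t. T
   open: L(x₀) ⊇ {E, ¬A, ¬C, ¬D, ∀r.¬C, …} (+ ∃-successors)
2. Hence (¬D ⊓ E) ⊑ A: not entailed.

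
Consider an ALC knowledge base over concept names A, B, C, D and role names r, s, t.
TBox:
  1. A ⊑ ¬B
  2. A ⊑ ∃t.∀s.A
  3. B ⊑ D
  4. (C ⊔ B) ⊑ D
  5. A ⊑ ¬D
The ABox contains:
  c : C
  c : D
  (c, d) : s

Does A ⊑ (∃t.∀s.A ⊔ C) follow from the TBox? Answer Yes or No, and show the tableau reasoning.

Yes

1. A ⊑ (∃t.∀s.A ⊔ C)  ⇔  (A ⊓ (∀t.∃s.¬A ⊓ ¬C)) unsat w.r.t. T
   all branches close; clash {D, ¬D} at x₀
2. Hence A ⊑ (∃t.∀s.A ⊔ C): entailed.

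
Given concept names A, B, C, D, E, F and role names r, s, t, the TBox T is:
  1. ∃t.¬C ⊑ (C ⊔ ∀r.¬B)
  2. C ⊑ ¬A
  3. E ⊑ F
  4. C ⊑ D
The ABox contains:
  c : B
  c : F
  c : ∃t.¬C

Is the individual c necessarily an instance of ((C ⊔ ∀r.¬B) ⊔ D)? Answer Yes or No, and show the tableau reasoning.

1. c : ((C ⊔ ∀r.¬B) ⊔ D)?  L(c) = {B, F, ∃t.¬C} ∪ {((¬C ⊓ ∃r.B) ⊓ ¬D)}
   clash {B, ¬B} at an ∃-successor — c ∈ ((C ⊔ ∀r.¬B) ⊔ D)
2. Hence c : ((C ⊔ ∀r.¬B) ⊔ D): entailed.

Yes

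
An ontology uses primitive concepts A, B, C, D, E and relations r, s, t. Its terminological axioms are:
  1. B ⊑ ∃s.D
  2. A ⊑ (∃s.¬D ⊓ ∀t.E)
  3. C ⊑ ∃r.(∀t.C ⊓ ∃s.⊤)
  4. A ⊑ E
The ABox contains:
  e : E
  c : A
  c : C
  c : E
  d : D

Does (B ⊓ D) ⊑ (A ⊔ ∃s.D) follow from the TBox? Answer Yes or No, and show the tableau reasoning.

1. (B ⊓ D) ⊑ (A ⊔ ∃s.D)  ⇔  ((B ⊓ D) ⊓ (¬A ⊓ ∀s.¬D)) unsat w.r.t. T
   all branches close; clash {D, ¬D} at an ∃-successor
2. Hence (B ⊓ D) ⊑ (A ⊔ ∃s.D): entailed.

Yes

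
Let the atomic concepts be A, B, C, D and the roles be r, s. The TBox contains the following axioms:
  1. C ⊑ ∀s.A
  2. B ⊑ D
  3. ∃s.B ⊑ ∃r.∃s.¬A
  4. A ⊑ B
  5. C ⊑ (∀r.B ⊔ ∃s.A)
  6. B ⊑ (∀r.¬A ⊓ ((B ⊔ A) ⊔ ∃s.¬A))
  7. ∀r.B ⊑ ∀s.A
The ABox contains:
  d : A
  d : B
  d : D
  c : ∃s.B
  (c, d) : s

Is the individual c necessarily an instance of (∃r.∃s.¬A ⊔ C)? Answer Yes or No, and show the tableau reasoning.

1. c : (∃r.∃s.¬A ⊔ C)?  L(c) = {∃s.B} ∪ {(∀r.∀s.A ⊓ ¬C)}
   clash {A, ¬A} at an ∃-successor — c ∈ (∃r.∃s.¬A ⊔ C)
2. Hence c : (∃r.∃s.¬A ⊔ C): entailed.

Yes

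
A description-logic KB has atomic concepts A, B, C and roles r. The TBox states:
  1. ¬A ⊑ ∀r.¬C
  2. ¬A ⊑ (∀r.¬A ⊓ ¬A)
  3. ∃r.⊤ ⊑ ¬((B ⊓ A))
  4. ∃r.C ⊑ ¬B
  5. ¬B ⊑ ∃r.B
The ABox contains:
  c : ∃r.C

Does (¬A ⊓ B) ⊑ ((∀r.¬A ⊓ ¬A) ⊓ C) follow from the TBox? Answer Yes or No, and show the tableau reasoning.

No

1. (¬A ⊓ B) ⊑ ((∀r.¬A ⊓ ¬A) ⊓ C)  ⇔  ((¬A ⊓ B) ⊓ ((∃r.A ⊔ A) ⊔ ¬C)) unsat w.r.t. T
   apply at x₀: ¬A⊑∀r.¬C; ¬A⊑(∀r.¬A ⊓ ¬A)
   open: L(x₀) ⊇ {B, ¬A, ¬C, ∀r.¬A, ∀r.¬C, …}
2. Hence (¬A ⊓ B) ⊑ ((∀r.¬A ⊓ ¬A) ⊓ C): not entailed.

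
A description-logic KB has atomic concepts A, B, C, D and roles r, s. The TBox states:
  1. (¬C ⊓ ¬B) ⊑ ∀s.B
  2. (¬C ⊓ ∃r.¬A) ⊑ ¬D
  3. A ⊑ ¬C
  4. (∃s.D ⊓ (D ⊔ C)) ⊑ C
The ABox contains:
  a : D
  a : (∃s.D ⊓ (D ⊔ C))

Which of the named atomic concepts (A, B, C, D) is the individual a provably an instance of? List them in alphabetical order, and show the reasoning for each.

1. a : A?  L(a) = {D, (∃s.D ⊓ (D ⊔ C))} ∪ {¬A}
   apply at a: (∃s.D ⊓ (D ⊔ C))⊑C
   open: L(a) ⊇ {C, D, ¬A, ∃s.D} (+ ∃-successors) — a ∉ A possible
2. a : B?  L(a) = {D, (∃s.D ⊓ (D ⊔ C))} ∪ {¬B}
   apply at a: (∃s.D ⊓ (D ⊔ C))⊑C
   open: L(a) ⊇ {C, D, ¬A, ¬B, ∃s.D} (+ ∃-successors) — a ∉ B possible
3. a : C?  L(a) = {D, (∃s.D ⊓ (D ⊔ C))} ∪ {¬C}
   clash {D, ¬D} at a — a ∈ C
4. a : D?  L(a) = {D, (∃s.D ⊓ (D ⊔ C))} ∪ {¬D}
   clash {D, ¬D} at a — a ∈ D
5. Entailed for a: {C, D}

{C, D}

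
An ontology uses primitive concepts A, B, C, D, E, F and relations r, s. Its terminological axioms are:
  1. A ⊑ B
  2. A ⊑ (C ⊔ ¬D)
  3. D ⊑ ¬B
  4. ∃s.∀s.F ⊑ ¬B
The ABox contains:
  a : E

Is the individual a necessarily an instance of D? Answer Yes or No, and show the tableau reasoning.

1. a : D?  L(a) = {E} ∪ {¬D}
   open: L(a) ⊇ {E, ¬A, ¬D, ∀s.∃s.¬F} — a ∉ D possible
2. Hence a : D: not entailed.

No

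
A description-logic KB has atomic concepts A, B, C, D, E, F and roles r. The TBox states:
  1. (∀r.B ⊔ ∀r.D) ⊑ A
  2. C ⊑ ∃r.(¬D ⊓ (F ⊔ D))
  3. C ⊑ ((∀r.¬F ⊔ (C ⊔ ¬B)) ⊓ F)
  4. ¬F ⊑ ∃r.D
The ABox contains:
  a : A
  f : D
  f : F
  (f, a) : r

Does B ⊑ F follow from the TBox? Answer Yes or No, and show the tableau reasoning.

1. B ⊑ F  ⇔  (B ⊓ ¬F) unsat w.r.t. T
   apply at x₀: ¬F⊑∃r.D
   open: L(x₀) ⊇ {B, ¬C, ¬F, ∃r.D, ∃r.¬B, …} (+ ∃-successors)
2. Hence B ⊑ F: not entailed.

No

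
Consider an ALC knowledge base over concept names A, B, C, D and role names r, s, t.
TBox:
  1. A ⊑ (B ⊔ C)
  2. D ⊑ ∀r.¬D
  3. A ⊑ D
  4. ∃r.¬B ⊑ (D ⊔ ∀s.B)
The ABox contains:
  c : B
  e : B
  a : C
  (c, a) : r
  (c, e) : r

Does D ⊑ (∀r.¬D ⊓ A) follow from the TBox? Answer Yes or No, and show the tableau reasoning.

1. D ⊑ (∀r.¬D ⊓ A)  ⇔  (D ⊓ (∃r.D ⊔ ¬A)) unsat w.r.t. T
   apply at x₀: D⊑∀r.¬D
   open: L(x₀) ⊇ {D, ¬A, ∀r.B, ∀r.¬D}
2. Hence D ⊑ (∀r.¬D ⊓ A): not entailed.

No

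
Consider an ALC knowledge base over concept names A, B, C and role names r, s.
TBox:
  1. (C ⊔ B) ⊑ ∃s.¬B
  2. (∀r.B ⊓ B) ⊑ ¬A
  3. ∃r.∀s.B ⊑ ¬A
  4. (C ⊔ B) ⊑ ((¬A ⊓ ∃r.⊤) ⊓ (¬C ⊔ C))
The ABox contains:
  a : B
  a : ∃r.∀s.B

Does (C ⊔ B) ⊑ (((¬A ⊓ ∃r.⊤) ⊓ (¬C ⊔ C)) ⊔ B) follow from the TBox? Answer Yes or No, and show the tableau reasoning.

1. (C ⊔ B) ⊑ (((¬A ⊓ ∃r.⊤) ⊓ (¬C ⊔ C)) ⊔ B)  ⇔  ((C ⊔ B) ⊓ (((A ⊔ ∀r.⊥) ⊔ (C ⊓ ¬C)) ⊓ ¬B)) unsat w.r.t. T
   all branches close; clash {B, ¬B} at x₀
2. Hence (C ⊔ B) ⊑ (((¬A ⊓ ∃r.⊤) ⊓ (¬C ⊔ C)) ⊔ B): entailed.

Yes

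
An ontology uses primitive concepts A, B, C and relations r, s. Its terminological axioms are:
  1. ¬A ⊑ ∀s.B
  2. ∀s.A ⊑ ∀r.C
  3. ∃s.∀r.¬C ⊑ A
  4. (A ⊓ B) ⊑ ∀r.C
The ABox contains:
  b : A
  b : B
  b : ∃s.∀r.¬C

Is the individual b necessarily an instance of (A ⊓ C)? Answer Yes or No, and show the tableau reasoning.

No

1. b : (A ⊓ C)?  L(b) = {A, B, ∃s.∀r.¬C} ∪ {(¬A ⊔ ¬C)}
   open: L(b) ⊇ {A, B, ¬C, ∀r.C, ∃s.∀r.¬C} (+ ∃-successors) — b ∉ (A ⊓ C) possible
2. Hence b : (A ⊓ C): not entailed.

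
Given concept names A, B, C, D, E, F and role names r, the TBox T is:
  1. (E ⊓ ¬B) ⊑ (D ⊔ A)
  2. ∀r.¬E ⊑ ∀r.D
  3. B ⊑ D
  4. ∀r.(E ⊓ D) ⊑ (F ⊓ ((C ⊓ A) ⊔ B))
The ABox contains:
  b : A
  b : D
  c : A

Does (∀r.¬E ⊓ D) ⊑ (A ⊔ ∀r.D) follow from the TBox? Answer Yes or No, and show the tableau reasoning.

1. (∀r.¬E ⊓ D) ⊑ (A ⊔ ∀r.D)  ⇔  ((∀r.¬E ⊓ D) ⊓ (¬A ⊓ ∃r.¬D)) unsat w.r.t. T
   all branches close; clash {D, ¬D} at an ∃-successor
2. Hence (∀r.¬E ⊓ D) ⊑ (A ⊔ ∀r.D): entailed.

Yes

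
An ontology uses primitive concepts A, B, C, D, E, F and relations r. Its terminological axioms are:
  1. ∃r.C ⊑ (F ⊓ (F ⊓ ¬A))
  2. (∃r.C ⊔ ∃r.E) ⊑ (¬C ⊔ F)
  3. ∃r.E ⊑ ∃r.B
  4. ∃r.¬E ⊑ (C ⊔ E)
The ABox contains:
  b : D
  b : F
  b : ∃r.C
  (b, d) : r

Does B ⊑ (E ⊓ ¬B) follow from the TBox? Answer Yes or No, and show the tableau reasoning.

1. B ⊑ (E ⊓ ¬B)  ⇔  (B ⊓ (¬E ⊔ B)) unsat w.r.t. T
   open: L(x₀) ⊇ {B, ∀r.E, ∀r.¬C, ∀r.¬E}
2. Hence B ⊑ (E ⊓ ¬B): not entailed.

No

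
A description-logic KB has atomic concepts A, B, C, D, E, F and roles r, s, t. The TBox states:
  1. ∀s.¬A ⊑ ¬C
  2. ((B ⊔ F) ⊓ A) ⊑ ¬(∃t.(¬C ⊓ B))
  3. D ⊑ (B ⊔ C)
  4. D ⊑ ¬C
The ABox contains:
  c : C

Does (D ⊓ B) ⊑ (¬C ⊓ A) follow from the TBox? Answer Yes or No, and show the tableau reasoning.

1. (D ⊓ B) ⊑ (¬C ⊓ A)  ⇔  ((D ⊓ B) ⊓ (C ⊔ ¬A)) unsat w.r.t. T
   apply at x₀: D⊑(B ⊔ C); D⊑¬C
   open: L(x₀) ⊇ {B, D, ¬A, ¬C}
2. Hence (D ⊓ B) ⊑ (¬C ⊓ A): not entailed.

No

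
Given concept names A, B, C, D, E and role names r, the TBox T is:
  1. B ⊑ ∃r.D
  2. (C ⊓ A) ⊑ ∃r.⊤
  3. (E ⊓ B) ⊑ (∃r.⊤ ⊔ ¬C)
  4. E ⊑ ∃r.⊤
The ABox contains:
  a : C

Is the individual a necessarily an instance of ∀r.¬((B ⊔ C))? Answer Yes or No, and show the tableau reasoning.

1. a : ∀r.¬((B ⊔ C))?  L(a) = {C} ∪ {∃r.(B ⊔ C)}
   open: L(a) ⊇ {C, ¬A, ¬B, ¬E, ∃r.(B ⊔ C)} (+ ∃-successors) — a ∉ ∀r.¬((B ⊔ C)) possible
2. Hence a : ∀r.¬((B ⊔ C)): not entailed.

No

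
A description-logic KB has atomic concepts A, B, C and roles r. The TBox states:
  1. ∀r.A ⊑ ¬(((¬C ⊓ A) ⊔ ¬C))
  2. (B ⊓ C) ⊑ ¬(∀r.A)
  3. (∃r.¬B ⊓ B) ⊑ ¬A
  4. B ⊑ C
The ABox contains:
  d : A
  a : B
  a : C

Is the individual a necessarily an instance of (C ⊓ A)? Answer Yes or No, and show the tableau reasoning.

1. a : (C ⊓ A)?  L(a) = {B, C} ∪ {(¬C ⊔ ¬A)}
   open: L(a) ⊇ {B, C, ¬A, ∃r.¬A} (+ ∃-successors) — a ∉ (C ⊓ A) possible
2. Hence a : (C ⊓ A): not entailed.

No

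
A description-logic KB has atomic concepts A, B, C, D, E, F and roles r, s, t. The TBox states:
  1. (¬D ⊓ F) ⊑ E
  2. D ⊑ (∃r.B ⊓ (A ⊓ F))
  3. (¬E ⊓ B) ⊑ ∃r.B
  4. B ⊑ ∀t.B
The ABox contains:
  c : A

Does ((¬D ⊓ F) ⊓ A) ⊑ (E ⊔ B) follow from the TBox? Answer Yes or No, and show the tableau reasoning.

Yes

1. ((¬D ⊓ F) ⊓ A) ⊑ (E ⊔ B)  ⇔  (((¬D ⊓ F) ⊓ A) ⊓ (¬E ⊓ ¬B)) unsat w.r.t. T
   all branches close; clash {E, ¬E} at x₀
2. Hence ((¬D ⊓ F) ⊓ A) ⊑ (E ⊔ B): entailed.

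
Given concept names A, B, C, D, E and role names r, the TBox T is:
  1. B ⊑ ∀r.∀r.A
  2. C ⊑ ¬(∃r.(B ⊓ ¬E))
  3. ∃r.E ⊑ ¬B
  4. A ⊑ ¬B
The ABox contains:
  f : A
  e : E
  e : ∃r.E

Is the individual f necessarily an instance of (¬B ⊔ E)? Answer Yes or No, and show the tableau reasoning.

1. f : (¬B ⊔ E)?  L(f) = {A} ∪ {(B ⊓ ¬E)}
   clash {B, ¬B} at f — f ∈ (¬B ⊔ E)
2. Hence f : (¬B ⊔ E): entailed.

Yes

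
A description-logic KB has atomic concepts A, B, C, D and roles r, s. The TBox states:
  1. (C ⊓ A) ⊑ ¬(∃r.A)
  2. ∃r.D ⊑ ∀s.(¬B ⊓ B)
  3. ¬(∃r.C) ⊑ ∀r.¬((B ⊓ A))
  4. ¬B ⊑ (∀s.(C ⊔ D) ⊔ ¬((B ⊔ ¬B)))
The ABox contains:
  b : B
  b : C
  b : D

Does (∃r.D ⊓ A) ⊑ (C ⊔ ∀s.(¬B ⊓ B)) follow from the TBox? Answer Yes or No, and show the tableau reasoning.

1. (∃r.D ⊓ A) ⊑ (C ⊔ ∀s.(¬B ⊓ B))  ⇔  ((∃r.D ⊓ A) ⊓ (¬C ⊓ ∃s.(B ⊔ ¬B))) unsat w.r.t. T
   all branches close; clash {B, ¬B} at x₀
2. Hence (∃r.D ⊓ A) ⊑ (C ⊔ ∀s.(¬B ⊓ B)): entailed.

Yes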